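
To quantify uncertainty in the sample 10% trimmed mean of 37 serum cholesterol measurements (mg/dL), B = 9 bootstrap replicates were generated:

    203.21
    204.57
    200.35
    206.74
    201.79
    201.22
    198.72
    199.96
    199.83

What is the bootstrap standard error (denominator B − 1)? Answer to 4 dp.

SE* = 2.5800

Bootstrap SE is the standard deviation of the 9 replicate 10% trimmed means.
Mean of replicates: (203.21 + 204.57 + 200.35 + 206.74 + 201.79 + 201.22 + 198.72 + 199.96 + 199.83) / 9 = 1816.39000 / 9 = 201.82111
Sum of squared deviations: (+1.38889)² + (+2.74889)² + (−1.47111)² + (+4.91889)² + (−0.03111)² + (−0.60111)² + (−3.10111)² + (−1.86111)² + (−1.99111)² = 53.25249
Variance = 53.25249 / 8 = 6.65656
SE* = √6.65656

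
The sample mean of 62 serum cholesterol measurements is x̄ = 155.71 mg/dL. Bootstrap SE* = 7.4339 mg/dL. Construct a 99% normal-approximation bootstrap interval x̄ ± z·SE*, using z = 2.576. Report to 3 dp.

Margin = 2.576 × 7.4339 = 19.1497
Interval: 155.71 ± 19.1497

(136.560, 174.860)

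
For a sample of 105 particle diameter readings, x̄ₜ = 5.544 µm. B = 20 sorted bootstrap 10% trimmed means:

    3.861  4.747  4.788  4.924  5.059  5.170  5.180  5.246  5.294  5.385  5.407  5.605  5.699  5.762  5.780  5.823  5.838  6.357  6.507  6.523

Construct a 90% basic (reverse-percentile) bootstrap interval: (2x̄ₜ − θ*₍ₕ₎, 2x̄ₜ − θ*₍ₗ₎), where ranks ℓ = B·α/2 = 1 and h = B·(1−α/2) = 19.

(4.581, 7.227)

Percentile endpoints at ranks 1 and 19: θ*₍1₎ = 3.861, θ*₍19₎ = 6.507.
Basic interval reflects these around x̄ₜ:
  lower = 2 × 5.544 − 6.507 = 4.581
  upper = 2 × 5.544 − 3.861 = 7.227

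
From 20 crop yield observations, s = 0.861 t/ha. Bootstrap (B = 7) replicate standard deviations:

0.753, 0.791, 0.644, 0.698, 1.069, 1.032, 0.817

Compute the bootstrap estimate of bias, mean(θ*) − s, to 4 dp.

bias = −0.0319

mean(θ*) = (0.753 + 0.791 + 0.644 + 0.698 + 1.069 + 1.032 + 0.817) / 7 = 0.82914
bias = 0.82914 − 0.861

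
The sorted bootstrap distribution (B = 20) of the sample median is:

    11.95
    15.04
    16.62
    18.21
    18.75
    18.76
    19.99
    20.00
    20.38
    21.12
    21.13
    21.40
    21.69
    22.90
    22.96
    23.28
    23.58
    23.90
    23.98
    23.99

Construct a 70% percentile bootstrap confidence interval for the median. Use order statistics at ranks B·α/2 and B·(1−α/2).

α = 0.30; lower rank = 20 × 0.150 = 3; upper rank = 20 × 0.850 = 17.
The 3rd smallest replicate is 16.62; the 17th is 23.58.

(16.62, 23.58)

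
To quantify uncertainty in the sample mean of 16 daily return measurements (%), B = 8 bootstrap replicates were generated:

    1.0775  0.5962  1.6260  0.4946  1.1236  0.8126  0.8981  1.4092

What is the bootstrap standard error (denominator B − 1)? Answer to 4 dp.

SE* = 0.3863

Bootstrap SE is the standard deviation of the 8 replicate means.
Mean of replicates: (1.0775 + 0.5962 + 1.6260 + 0.4946 + 1.1236 + 0.8126 + 0.8981 + 1.4092) / 8 = 8.03780 / 8 = 1.00472
Sum of squared deviations: (+0.07278)² + (−0.40852)² + (+0.62128)² + (−0.51012)² + (+0.11888)² + (−0.19212)² + (−0.10662)² + (+0.40448)² = 1.04441
Variance = 1.04441 / 7 = 0.14920
SE* = √0.14920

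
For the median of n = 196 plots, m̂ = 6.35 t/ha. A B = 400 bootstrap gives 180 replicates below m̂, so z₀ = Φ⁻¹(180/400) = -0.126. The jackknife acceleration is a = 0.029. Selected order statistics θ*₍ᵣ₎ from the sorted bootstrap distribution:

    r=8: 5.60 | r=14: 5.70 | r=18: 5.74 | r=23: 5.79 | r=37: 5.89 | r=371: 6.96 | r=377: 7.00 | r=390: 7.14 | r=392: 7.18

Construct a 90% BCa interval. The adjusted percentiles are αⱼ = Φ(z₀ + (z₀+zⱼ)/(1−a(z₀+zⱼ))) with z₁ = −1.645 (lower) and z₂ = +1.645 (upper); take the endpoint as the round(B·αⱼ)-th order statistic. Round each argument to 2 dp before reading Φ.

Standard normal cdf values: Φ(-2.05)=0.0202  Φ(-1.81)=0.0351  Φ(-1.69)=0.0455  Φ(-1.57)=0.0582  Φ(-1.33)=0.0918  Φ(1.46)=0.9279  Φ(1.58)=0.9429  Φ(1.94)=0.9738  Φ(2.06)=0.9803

Lower: z₀ + z₁ = -0.126 + (-1.645) = -1.771; 1 − a(z₀+z₁) = 1 − (0.029)(-1.771) = 1.0514; argument = -0.126 + (-1.771)/1.0514 = -1.8105 → -1.81.
α₁ = Φ(-1.81) = 0.0351; rank = round(400 × 0.0351) = 14; θ*₍14₎ = 5.70.
Upper: z₀ + z₂ = 1.519; 1 − a(z₀+z₂) = 0.9559; argument = 1.4630 → 1.46; α₂ = 0.9279; rank = 371; θ*₍371₎ = 6.96.

(5.70, 6.96)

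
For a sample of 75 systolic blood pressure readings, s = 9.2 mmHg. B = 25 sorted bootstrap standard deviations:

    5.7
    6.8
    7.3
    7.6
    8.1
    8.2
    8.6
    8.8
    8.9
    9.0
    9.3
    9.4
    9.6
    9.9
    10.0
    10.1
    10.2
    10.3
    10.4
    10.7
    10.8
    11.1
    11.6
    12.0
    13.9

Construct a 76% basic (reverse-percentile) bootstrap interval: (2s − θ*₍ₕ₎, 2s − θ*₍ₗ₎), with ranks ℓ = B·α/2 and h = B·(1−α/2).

(7.3, 11.1)

Percentile endpoints at ranks 3 and 22: θ*₍3₎ = 7.3, θ*₍22₎ = 11.1.
Basic interval reflects these around s:
  lower = 2 × 9.2 − 11.1 = 7.3
  upper = 2 × 9.2 − 7.3 = 11.1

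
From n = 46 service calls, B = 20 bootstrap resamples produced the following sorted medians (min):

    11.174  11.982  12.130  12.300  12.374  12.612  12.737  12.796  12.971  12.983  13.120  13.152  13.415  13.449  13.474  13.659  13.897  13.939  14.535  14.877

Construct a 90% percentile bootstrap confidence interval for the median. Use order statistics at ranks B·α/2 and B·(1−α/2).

(11.174, 14.535)

α = 0.10; lower rank = 20 × 0.050 = 1; upper rank = 20 × 0.950 = 19.
The 1st smallest replicate is 11.174; the 19th is 14.535.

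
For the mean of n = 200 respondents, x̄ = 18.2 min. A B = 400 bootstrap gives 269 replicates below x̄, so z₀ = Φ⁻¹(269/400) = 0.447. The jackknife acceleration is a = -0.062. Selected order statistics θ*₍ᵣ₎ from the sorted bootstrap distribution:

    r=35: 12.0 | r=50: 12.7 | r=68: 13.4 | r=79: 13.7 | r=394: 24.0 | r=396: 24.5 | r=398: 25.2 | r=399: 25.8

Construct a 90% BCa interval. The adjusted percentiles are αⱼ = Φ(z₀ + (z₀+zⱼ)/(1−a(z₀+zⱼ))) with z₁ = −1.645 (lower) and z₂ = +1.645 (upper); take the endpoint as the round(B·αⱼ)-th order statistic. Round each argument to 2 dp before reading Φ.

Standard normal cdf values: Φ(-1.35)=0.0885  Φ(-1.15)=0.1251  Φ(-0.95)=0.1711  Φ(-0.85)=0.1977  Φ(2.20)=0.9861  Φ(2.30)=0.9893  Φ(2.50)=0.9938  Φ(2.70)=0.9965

Lower: z₀ + z₁ = 0.447 + (-1.645) = -1.198; 1 − a(z₀+z₁) = 1 − (-0.062)(-1.198) = 0.9257; argument = 0.447 + (-1.198)/0.9257 = -0.8471 → -0.85.
α₁ = Φ(-0.85) = 0.1977; rank = round(400 × 0.1977) = 79; θ*₍79₎ = 13.7.
Upper: z₀ + z₂ = 2.092; 1 − a(z₀+z₂) = 1.1297; argument = 2.2988 → 2.30; α₂ = 0.9893; rank = 396; θ*₍396₎ = 24.5.

(13.7, 24.5)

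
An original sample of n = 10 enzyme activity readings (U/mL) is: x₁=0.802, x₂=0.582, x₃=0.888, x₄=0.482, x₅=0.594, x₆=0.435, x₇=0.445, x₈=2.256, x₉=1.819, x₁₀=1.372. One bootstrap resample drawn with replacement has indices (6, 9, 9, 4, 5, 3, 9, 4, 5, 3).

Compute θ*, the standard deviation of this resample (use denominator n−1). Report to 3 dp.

θ* = 0.598

Resample values: 0.435, 1.819, 1.819, 0.482, 0.594, 0.888, 1.819, 0.482, 0.594, 0.888.
Mean = 0.9820; sum of squared deviations = 3.2197
s² = 3.2197 / 9 = 0.3577
s = √0.3577 = 0.598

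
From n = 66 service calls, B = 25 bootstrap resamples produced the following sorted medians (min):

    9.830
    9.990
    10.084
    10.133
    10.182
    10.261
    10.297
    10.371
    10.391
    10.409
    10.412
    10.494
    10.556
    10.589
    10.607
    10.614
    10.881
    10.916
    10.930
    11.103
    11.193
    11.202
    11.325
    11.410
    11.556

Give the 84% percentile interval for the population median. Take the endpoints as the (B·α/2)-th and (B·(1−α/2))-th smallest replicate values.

α = 0.16; lower rank = 25 × 0.080 = 2; upper rank = 25 × 0.920 = 23.
The 2nd smallest replicate is 9.990; the 23rd is 11.325.

(9.990, 11.325)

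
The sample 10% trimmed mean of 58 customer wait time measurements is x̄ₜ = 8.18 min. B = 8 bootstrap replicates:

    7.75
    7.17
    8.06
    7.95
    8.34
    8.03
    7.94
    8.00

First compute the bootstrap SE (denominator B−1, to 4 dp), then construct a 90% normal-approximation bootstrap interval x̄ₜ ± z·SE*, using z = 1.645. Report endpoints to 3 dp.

Mean of replicates = 7.9050; sum of squared deviations = 0.8054; SE* = √(0.8054/7) = 0.3392
Margin = 1.645 × 0.3392 = 0.5580
Interval: 8.18 ± 0.5580

(7.622, 8.738)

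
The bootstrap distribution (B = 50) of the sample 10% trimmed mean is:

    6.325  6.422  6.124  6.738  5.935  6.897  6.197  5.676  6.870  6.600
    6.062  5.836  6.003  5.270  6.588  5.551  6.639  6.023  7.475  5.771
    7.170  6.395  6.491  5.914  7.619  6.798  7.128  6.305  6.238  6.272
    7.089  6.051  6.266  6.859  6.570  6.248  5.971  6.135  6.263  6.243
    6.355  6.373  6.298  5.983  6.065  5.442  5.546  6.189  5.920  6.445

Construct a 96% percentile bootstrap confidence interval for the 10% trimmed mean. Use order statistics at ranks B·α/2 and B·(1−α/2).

(5.270, 7.475)

Sorted replicates: 5.270, 5.442, 5.546, 5.551, 5.676, 5.771, 5.836, 5.914, 5.920, 5.935, 5.971, 5.983, 6.003, 6.023, 6.051, 6.062, 6.065, 6.124, 6.135, 6.189, 6.197, 6.238, 6.243, 6.248, 6.263, 6.266, 6.272, 6.298, 6.305, 6.325, 6.355, 6.373, 6.395, 6.422, 6.445, 6.491, 6.570, 6.588, 6.600, 6.639, 6.738, 6.798, 6.859, 6.870, 6.897, 7.089, 7.128, 7.170, 7.475, 7.619
α = 0.04; lower rank = 50 × 0.020 = 1; upper rank = 50 × 0.980 = 49.
The 1st smallest replicate is 5.270; the 49th is 7.475.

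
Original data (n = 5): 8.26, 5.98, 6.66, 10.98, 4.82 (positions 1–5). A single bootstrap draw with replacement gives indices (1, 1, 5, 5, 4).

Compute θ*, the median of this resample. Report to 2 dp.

Resample values: 8.26, 8.26, 4.82, 4.82, 10.98.
Sorted: 4.82, 4.82, 8.26, 8.26, 10.98
Median = middle value = 8.26

θ* = 8.26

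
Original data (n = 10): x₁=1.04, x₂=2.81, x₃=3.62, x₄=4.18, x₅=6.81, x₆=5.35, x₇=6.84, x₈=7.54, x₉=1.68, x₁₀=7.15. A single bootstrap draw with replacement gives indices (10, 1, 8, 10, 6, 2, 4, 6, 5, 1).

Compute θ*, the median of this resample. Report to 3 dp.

θ* = 5.350

Resample values: 7.15, 1.04, 7.54, 7.15, 5.35, 2.81, 4.18, 5.35, 6.81, 1.04.
Sorted: 1.04, 1.04, 2.81, 4.18, 5.35, 5.35, 6.81, 7.15, 7.15, 7.54
Median = average of the two middle values = 5.350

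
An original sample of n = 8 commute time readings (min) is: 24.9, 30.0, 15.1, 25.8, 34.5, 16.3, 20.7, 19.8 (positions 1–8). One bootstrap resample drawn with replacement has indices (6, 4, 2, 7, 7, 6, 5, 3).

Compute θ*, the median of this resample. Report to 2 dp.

Resample values: 16.3, 25.8, 30.0, 20.7, 20.7, 16.3, 34.5, 15.1.
Sorted: 15.1, 16.3, 16.3, 20.7, 20.7, 25.8, 30.0, 34.5
Median = average of the two middle values = 20.70

θ* = 20.70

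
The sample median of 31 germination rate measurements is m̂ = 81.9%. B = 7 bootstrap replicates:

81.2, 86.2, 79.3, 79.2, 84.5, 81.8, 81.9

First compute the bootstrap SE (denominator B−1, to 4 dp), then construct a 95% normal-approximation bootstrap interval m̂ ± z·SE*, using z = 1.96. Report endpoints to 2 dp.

(76.86, 86.94)

Mean of replicates = 82.0143; sum of squared deviations = 39.7086; SE* = √(39.7086/6) = 2.5726
Margin = 1.96 × 2.5726 = 5.042
Interval: 81.9 ± 5.042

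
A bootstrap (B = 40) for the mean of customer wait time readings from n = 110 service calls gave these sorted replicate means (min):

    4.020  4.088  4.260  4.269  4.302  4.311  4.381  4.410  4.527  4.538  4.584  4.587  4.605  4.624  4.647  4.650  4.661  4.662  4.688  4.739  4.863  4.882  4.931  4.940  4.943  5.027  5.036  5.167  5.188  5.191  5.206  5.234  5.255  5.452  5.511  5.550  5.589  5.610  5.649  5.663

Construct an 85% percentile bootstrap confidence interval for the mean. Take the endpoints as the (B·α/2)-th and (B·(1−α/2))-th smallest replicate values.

α = 0.15; lower rank = 40 × 0.075 = 3; upper rank = 40 × 0.925 = 37.
The 3rd smallest replicate is 4.260; the 37th is 5.589.

(4.260, 5.589)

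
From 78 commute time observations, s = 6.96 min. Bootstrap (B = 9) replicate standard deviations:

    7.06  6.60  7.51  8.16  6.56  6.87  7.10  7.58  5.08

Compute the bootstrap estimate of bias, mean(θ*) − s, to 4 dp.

mean(θ*) = (7.06 + 6.60 + 7.51 + 8.16 + 6.56 + 6.87 + 7.10 + 7.58 + 5.08) / 9 = 6.94667
bias = 6.94667 − 6.96

bias = −0.0133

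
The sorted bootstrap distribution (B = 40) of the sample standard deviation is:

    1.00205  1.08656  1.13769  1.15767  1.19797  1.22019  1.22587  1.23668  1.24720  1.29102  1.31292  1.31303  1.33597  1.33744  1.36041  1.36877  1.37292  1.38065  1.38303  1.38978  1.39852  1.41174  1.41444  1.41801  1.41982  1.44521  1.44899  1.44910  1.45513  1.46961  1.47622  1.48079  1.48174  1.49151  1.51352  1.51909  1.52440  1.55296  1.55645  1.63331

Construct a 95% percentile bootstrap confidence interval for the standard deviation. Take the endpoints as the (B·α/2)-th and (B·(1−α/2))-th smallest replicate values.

(1.00205, 1.55645)

α = 0.05; lower rank = 40 × 0.025 = 1; upper rank = 40 × 0.975 = 39.
The 1st smallest replicate is 1.00205; the 39th is 1.55645.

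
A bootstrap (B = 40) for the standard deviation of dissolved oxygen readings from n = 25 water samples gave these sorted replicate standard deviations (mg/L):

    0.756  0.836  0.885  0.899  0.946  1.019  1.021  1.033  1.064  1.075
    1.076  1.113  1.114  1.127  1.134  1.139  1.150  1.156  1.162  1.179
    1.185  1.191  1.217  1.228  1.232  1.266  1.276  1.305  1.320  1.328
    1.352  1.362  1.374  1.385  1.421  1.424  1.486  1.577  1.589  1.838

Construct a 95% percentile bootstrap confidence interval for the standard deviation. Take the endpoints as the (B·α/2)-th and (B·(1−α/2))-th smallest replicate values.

α = 0.05; lower rank = 40 × 0.025 = 1; upper rank = 40 × 0.975 = 39.
The 1st smallest replicate is 0.756; the 39th is 1.589.

(0.756, 1.589)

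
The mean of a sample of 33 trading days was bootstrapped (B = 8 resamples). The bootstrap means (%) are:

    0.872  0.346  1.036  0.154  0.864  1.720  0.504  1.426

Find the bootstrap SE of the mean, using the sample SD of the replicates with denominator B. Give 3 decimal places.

Bootstrap SE is the standard deviation of the 8 replicate means.
Mean of replicates: (0.872 + 0.346 + 1.036 + 0.154 + 0.864 + 1.720 + 0.504 + 1.426) / 8 = 6.92200 / 8 = 0.86525
Sum of squared deviations: (+0.00675)² + (−0.51925)² + (+0.17075)² + (−0.71125)² + (−0.00125)² + (+0.85475)² + (−0.36125)² + (+0.56075)² = 1.98024
Variance = 1.98024 / 8 = 0.24753
SE* = √0.24753

SE* = 0.498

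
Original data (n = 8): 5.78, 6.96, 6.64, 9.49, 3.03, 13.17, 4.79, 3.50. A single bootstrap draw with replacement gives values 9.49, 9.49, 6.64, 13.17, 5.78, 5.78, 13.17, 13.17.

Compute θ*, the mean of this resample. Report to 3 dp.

Mean = (9.49 + 9.49 + 6.64 + 13.17 + 5.78 + 5.78 + 13.17 + 13.17) / 8 = 76.690 / 8 = 9.586

θ* = 9.586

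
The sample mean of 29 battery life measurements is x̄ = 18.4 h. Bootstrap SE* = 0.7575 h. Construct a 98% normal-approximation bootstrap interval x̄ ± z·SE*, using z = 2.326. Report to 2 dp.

Margin = 2.326 × 0.7575 = 1.762
Interval: 18.4 ± 1.762

(16.64, 20.16)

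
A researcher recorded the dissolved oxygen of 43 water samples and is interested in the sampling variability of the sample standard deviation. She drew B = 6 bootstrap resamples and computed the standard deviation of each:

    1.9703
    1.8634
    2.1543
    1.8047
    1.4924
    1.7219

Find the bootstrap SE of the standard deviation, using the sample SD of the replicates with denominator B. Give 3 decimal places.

SE* = 0.205

Bootstrap SE is the standard deviation of the 6 replicate standard deviations.
Mean of replicates: (1.9703 + 1.8634 + 2.1543 + 1.8047 + 1.4924 + 1.7219) / 6 = 11.00700 / 6 = 1.83450
Sum of squared deviations: (+0.13580)² + (+0.02890)² + (+0.31980)² + (−0.02980)² + (−0.34210)² + (−0.11260)² = 0.25215
Variance = 0.25215 / 6 = 0.04202
SE* = √0.04202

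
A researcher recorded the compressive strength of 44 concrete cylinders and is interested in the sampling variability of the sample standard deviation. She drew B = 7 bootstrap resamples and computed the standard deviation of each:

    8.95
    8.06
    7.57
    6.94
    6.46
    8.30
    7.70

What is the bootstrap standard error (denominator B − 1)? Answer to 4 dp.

Bootstrap SE is the standard deviation of the 7 replicate standard deviations.
Mean of replicates: (8.95 + 8.06 + 7.57 + 6.94 + 6.46 + 8.30 + 7.70) / 7 = 53.98000 / 7 = 7.71143
Sum of squared deviations: (+1.23857)² + (+0.34857)² + (−0.14143)² + (−0.77143)² + (−1.25143)² + (+0.58857)² + (−0.01143)² = 4.18329
Variance = 4.18329 / 6 = 0.69721
SE* = √0.69721

SE* = 0.8350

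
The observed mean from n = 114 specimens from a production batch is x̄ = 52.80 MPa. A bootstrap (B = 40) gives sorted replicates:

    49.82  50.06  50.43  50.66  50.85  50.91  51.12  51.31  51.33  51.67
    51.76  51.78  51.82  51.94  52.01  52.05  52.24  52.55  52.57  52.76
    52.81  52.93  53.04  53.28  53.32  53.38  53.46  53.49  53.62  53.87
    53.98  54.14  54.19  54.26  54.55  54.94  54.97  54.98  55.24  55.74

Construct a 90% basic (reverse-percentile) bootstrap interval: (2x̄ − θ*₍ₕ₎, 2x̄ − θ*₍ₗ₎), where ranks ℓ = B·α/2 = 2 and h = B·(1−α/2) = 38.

Percentile endpoints at ranks 2 and 38: θ*₍2₎ = 50.06, θ*₍38₎ = 54.98.
Basic interval reflects these around x̄:
  lower = 2 × 52.80 − 54.98 = 50.62
  upper = 2 × 52.80 − 50.06 = 55.54

(50.62, 55.54)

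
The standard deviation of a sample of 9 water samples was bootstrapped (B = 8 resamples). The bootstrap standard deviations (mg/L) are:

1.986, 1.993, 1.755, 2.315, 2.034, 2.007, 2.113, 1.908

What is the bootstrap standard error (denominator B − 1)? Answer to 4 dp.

Bootstrap SE is the standard deviation of the 8 replicate standard deviations.
Mean of replicates: (1.986 + 1.993 + 1.755 + 2.315 + 2.034 + 2.007 + 2.113 + 1.908) / 8 = 16.11100 / 8 = 2.01388
Sum of squared deviations: (−0.02788)² + (−0.02087)² + (−0.25888)² + (+0.30112)² + (+0.02012)² + (−0.00687)² + (+0.09912)² + (−0.10588)² = 0.18039
Variance = 0.18039 / 7 = 0.02577
SE* = √0.02577

SE* = 0.1605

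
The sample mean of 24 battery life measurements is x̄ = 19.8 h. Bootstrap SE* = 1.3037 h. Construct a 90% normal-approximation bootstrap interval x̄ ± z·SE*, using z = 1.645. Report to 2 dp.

Margin = 1.645 × 1.3037 = 2.145
Interval: 19.8 ± 2.145

(17.66, 21.94)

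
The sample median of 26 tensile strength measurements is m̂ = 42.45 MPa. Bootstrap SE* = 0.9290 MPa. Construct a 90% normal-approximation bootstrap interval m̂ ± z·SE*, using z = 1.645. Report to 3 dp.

Margin = 1.645 × 0.9290 = 1.5282
Interval: 42.45 ± 1.5282

(40.922, 43.978)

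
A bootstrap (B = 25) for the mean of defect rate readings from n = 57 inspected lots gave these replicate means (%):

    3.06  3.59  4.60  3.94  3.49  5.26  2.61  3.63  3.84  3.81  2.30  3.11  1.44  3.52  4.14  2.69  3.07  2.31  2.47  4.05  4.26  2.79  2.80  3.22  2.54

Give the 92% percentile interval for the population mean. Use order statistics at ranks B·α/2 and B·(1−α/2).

Sorted replicates: 1.44, 2.30, 2.31, 2.47, 2.54, 2.61, 2.69, 2.79, 2.80, 3.06, 3.07, 3.11, 3.22, 3.49, 3.52, 3.59, 3.63, 3.81, 3.84, 3.94, 4.05, 4.14, 4.26, 4.60, 5.26
α = 0.08; lower rank = 25 × 0.040 = 1; upper rank = 25 × 0.960 = 24.
The 1st smallest replicate is 1.44; the 24th is 4.60.

(1.44, 4.60)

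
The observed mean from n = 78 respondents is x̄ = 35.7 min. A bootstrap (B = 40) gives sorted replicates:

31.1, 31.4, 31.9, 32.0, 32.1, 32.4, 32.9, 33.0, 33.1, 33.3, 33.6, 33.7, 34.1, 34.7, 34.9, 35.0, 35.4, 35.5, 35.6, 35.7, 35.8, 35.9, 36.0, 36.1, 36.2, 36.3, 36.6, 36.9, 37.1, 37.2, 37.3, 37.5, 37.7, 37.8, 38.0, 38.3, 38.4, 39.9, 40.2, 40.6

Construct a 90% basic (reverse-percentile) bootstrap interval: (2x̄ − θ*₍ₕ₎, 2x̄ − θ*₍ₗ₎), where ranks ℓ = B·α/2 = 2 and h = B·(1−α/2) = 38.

Percentile endpoints at ranks 2 and 38: θ*₍2₎ = 31.4, θ*₍38₎ = 39.9.
Basic interval reflects these around x̄:
  lower = 2 × 35.7 − 39.9 = 31.5
  upper = 2 × 35.7 − 31.4 = 40.0

(31.5, 40.0)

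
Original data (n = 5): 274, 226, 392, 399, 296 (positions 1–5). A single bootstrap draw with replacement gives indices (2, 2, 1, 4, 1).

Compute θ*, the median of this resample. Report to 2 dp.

Resample values: 226, 226, 274, 399, 274.
Sorted: 226, 226, 274, 274, 399
Median = middle value = 274.00

θ* = 274.00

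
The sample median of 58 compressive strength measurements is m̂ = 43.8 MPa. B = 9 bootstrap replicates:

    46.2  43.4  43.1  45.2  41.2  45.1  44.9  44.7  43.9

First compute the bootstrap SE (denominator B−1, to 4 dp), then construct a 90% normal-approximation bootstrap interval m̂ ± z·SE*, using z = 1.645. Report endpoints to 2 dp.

Mean of replicates = 44.1889; sum of squared deviations = 17.4889; SE* = √(17.4889/8) = 1.4786
Margin = 1.645 × 1.4786 = 2.432
Interval: 43.8 ± 2.432

(41.37, 46.23)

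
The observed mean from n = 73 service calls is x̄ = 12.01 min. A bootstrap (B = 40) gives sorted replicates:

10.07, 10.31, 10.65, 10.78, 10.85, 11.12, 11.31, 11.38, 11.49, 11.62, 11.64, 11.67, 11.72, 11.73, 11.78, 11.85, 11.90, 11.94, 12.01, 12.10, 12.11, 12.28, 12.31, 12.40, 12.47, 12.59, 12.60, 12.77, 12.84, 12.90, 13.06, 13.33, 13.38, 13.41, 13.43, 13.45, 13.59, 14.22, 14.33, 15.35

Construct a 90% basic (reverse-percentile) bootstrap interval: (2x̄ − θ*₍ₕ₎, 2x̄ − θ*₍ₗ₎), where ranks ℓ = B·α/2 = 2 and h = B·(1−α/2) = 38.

(9.80, 13.71)

Percentile endpoints at ranks 2 and 38: θ*₍2₎ = 10.31, θ*₍38₎ = 14.22.
Basic interval reflects these around x̄:
  lower = 2 × 12.01 − 14.22 = 9.80
  upper = 2 × 12.01 − 10.31 = 13.71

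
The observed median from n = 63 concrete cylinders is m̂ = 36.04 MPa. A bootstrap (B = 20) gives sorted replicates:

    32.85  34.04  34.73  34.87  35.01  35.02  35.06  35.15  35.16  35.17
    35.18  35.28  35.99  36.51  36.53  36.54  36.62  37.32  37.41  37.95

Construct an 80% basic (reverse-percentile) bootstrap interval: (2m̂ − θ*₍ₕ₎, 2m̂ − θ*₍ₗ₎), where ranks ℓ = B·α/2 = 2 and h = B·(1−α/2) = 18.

(34.76, 38.04)

Percentile endpoints at ranks 2 and 18: θ*₍2₎ = 34.04, θ*₍18₎ = 37.32.
Basic interval reflects these around m̂:
  lower = 2 × 36.04 − 37.32 = 34.76
  upper = 2 × 36.04 − 34.04 = 38.04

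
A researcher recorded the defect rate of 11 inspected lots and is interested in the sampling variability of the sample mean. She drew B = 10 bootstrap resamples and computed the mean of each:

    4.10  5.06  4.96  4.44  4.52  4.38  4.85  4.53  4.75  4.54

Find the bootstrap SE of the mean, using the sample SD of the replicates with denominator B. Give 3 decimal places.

Bootstrap SE is the standard deviation of the 10 replicate means.
Mean of replicates: (4.10 + 5.06 + 4.96 + 4.44 + 4.52 + 4.38 + 4.85 + 4.53 + 4.75 + 4.54) / 10 = 46.1300 / 10 = 4.6130
Sum of squared deviations: (−0.5130)² + (+0.4470)² + (+0.3470)² + (−0.1730)² + (−0.0930)² + (−0.2330)² + (+0.2370)² + (−0.0830)² + (+0.1370)² + (−0.0730)² = 0.7634
Variance = 0.7634 / 10 = 0.0763
SE* = √0.0763

SE* = 0.276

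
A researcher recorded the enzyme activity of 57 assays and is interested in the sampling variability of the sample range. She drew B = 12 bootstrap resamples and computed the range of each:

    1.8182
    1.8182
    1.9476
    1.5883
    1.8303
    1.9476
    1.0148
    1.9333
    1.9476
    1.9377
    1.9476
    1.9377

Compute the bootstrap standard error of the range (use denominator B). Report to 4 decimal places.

SE* = 0.2591

Bootstrap SE is the standard deviation of the 12 replicate ranges.
Mean of replicates: (1.8182 + 1.8182 + 1.9476 + 1.5883 + 1.8303 + 1.9476 + 1.0148 + 1.9333 + 1.9476 + 1.9377 + 1.9476 + 1.9377) / 12 = 21.66890 / 12 = 1.80574
Sum of squared deviations: (+0.01246)² + (+0.01246)² + (+0.14186)² + (−0.21744)² + (+0.02456)² + (+0.14186)² + (−0.79094)² + (+0.12756)² + (+0.14186)² + (+0.13196)² + (+0.14186)² + (+0.13196)² = 0.80538
Variance = 0.80538 / 12 = 0.06711
SE* = √0.06711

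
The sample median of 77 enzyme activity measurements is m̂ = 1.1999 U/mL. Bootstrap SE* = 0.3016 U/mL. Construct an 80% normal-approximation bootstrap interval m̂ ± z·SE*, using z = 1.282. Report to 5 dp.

Margin = 1.282 × 0.3016 = 0.386651
Interval: 1.1999 ± 0.386651

(0.81325, 1.58655)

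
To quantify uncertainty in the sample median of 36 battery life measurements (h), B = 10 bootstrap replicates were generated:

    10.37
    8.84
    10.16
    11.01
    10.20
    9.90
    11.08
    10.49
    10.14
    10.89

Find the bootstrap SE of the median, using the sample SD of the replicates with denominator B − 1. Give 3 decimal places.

Bootstrap SE is the standard deviation of the 10 replicate medians.
Mean of replicates: (10.37 + 8.84 + 10.16 + 11.01 + 10.20 + 9.90 + 11.08 + 10.49 + 10.14 + 10.89) / 10 = 103.0800 / 10 = 10.3080
Sum of squared deviations: (+0.0620)² + (−1.4680)² + (−0.1480)² + (+0.7020)² + (−0.1080)² + (−0.4080)² + (+0.7720)² + (+0.1820)² + (−0.1680)² + (+0.5820)² = 3.8478
Variance = 3.8478 / 9 = 0.4275
SE* = √0.4275

SE* = 0.654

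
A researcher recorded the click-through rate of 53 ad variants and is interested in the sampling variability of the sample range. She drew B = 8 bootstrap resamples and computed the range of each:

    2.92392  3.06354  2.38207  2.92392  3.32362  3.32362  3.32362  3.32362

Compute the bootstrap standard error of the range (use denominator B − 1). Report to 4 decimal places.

Bootstrap SE is the standard deviation of the 8 replicate ranges.
Mean of replicates: (2.92392 + 3.06354 + 2.38207 + 2.92392 + 3.32362 + 3.32362 + 3.32362 + 3.32362) / 8 = 24.587930 / 8 = 3.073491
Sum of squared deviations: (−0.149571)² + (−0.009951)² + (−0.691421)² + (−0.149571)² + (+0.250129)² + (+0.250129)² + (+0.250129)² + (+0.250129)² = 0.773163
Variance = 0.773163 / 7 = 0.110452
SE* = √0.110452

SE* = 0.3323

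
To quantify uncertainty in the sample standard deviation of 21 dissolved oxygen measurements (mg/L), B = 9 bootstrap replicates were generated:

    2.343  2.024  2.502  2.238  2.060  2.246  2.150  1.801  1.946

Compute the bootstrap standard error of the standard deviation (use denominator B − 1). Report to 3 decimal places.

Bootstrap SE is the standard deviation of the 9 replicate standard deviations.
Mean of replicates: (2.343 + 2.024 + 2.502 + 2.238 + 2.060 + 2.246 + 2.150 + 1.801 + 1.946) / 9 = 19.3100 / 9 = 2.1456
Sum of squared deviations: (+0.1974)² + (−0.1216)² + (+0.3564)² + (+0.0924)² + (−0.0856)² + (+0.1004)² + (+0.0044)² + (−0.3446)² + (−0.1996)² = 0.3653
Variance = 0.3653 / 8 = 0.0457
SE* = √0.0457

SE* = 0.214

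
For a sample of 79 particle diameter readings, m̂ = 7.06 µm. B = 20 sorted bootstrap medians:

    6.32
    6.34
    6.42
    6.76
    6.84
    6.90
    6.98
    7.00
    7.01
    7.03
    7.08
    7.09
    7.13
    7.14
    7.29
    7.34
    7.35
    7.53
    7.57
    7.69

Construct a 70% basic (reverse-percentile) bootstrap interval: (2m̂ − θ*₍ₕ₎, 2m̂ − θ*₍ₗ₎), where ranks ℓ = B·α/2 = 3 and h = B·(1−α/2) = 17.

Percentile endpoints at ranks 3 and 17: θ*₍3₎ = 6.42, θ*₍17₎ = 7.35.
Basic interval reflects these around m̂:
  lower = 2 × 7.06 − 7.35 = 6.77
  upper = 2 × 7.06 − 6.42 = 7.70

(6.77, 7.70)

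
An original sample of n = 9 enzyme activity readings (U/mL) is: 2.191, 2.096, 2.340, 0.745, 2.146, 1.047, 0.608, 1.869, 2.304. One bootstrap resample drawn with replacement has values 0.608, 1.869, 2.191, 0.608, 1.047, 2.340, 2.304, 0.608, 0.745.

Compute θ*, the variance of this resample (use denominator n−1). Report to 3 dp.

θ* = 0.622

Mean = 1.3689; sum of squared deviations = 4.9732
s² = 4.9732 / 8 = 0.6216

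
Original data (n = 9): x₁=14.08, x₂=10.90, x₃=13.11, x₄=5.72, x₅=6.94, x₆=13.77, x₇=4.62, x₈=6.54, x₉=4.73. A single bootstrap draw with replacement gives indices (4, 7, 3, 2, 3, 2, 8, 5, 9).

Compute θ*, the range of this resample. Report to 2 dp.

θ* = 8.49

Resample values: 5.72, 4.62, 13.11, 10.90, 13.11, 10.90, 6.54, 6.94, 4.73.
Range = 13.11 − 4.62 = 8.49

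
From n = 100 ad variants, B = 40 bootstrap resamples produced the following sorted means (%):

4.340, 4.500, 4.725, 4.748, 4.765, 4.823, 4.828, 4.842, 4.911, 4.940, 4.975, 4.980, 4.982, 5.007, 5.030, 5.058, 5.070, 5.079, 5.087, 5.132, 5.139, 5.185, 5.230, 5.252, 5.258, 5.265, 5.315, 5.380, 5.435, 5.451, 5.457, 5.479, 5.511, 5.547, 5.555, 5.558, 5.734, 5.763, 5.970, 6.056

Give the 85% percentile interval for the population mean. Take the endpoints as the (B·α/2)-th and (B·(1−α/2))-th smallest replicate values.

α = 0.15; lower rank = 40 × 0.075 = 3; upper rank = 40 × 0.925 = 37.
The 3rd smallest replicate is 4.725; the 37th is 5.734.

(4.725, 5.734)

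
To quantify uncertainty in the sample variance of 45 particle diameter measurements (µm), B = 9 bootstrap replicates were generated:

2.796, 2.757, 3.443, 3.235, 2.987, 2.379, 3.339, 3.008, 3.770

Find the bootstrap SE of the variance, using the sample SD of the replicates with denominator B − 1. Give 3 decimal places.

Bootstrap SE is the standard deviation of the 9 replicate variances.
Mean of replicates: (2.796 + 2.757 + 3.443 + 3.235 + 2.987 + 2.379 + 3.339 + 3.008 + 3.770) / 9 = 27.7140 / 9 = 3.0793
Sum of squared deviations: (−0.2833)² + (−0.3223)² + (+0.3637)² + (+0.1557)² + (−0.0923)² + (−0.7003)² + (+0.2597)² + (−0.0713)² + (+0.6907)² = 1.3892
Variance = 1.3892 / 8 = 0.1736
SE* = √0.1736

SE* = 0.417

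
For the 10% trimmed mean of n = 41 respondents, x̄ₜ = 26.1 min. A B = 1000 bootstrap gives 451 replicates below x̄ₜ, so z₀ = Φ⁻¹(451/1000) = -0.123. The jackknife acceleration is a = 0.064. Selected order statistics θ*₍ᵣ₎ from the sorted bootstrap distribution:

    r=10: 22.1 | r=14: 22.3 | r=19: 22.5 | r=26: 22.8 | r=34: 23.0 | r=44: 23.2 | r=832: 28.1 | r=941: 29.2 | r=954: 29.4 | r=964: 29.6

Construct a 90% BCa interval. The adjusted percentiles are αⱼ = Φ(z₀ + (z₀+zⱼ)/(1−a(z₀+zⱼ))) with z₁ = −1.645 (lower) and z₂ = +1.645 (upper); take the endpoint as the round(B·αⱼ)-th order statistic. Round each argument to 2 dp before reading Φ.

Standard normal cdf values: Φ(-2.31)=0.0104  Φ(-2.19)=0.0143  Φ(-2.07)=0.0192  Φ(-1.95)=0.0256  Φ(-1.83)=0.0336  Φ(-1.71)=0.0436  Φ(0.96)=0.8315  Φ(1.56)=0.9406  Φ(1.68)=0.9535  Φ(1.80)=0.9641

(23.2, 29.2)

Lower: z₀ + z₁ = -0.123 + (-1.645) = -1.768; 1 − a(z₀+z₁) = 1 − (0.064)(-1.768) = 1.1132; argument = -0.123 + (-1.768)/1.1132 = -1.7113 → -1.71.
α₁ = Φ(-1.71) = 0.0436; rank = round(1000 × 0.0436) = 44; θ*₍44₎ = 23.2.
Upper: z₀ + z₂ = 1.522; 1 − a(z₀+z₂) = 0.9026; argument = 1.5633 → 1.56; α₂ = 0.9406; rank = 941; θ*₍941₎ = 29.2.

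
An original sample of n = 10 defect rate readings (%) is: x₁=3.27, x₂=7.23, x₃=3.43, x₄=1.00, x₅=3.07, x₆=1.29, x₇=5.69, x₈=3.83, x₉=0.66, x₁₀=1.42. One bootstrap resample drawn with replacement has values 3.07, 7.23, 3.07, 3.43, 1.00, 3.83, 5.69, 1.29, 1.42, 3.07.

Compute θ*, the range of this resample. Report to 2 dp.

θ* = 6.23

Range = 7.23 − 1.00 = 6.23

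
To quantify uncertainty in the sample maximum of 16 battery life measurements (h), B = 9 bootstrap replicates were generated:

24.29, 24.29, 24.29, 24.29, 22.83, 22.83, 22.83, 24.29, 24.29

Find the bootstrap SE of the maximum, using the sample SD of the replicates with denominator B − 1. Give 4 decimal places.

SE* = 0.7300

Bootstrap SE is the standard deviation of the 9 replicate maximums.
Mean of replicates: (24.29 + 24.29 + 24.29 + 24.29 + 22.83 + 22.83 + 22.83 + 24.29 + 24.29) / 9 = 214.23000 / 9 = 23.80333
Sum of squared deviations: (+0.48667)² + (+0.48667)² + (+0.48667)² + (+0.48667)² + (−0.97333)² + (−0.97333)² + (−0.97333)² + (+0.48667)² + (+0.48667)² = 4.26320
Variance = 4.26320 / 8 = 0.53290
SE* = √0.53290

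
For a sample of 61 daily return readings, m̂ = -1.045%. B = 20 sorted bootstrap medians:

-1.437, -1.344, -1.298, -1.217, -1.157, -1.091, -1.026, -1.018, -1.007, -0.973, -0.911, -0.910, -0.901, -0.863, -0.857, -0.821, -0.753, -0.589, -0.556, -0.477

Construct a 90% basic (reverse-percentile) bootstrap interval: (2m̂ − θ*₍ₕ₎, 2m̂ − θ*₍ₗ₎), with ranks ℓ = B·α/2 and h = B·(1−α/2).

(-1.534, -0.653)

Percentile endpoints at ranks 1 and 19: θ*₍1₎ = -1.437, θ*₍19₎ = -0.556.
Basic interval reflects these around m̂:
  lower = 2 × -1.045 − -0.556 = -1.534
  upper = 2 × -1.045 − -1.437 = -0.653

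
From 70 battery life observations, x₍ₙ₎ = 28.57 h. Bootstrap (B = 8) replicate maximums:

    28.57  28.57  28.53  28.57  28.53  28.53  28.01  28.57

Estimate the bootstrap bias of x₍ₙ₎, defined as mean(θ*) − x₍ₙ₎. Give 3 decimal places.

mean(θ*) = (28.57 + 28.57 + 28.53 + 28.57 + 28.53 + 28.53 + 28.01 + 28.57) / 8 = 28.4850
bias = 28.4850 − 28.57

bias = −0.085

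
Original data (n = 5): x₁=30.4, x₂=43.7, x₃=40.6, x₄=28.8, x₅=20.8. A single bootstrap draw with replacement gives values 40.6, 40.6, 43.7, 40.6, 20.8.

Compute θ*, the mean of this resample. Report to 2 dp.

Mean = (40.6 + 40.6 + 43.7 + 40.6 + 20.8) / 5 = 186.30 / 5 = 37.26

θ* = 37.26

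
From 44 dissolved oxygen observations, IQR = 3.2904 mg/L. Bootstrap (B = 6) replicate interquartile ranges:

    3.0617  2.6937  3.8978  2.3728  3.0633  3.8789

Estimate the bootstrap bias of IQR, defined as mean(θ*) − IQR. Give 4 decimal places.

bias = −0.1290

mean(θ*) = (3.0617 + 2.6937 + 3.8978 + 2.3728 + 3.0633 + 3.8789) / 6 = 3.16137
bias = 3.16137 − 3.2904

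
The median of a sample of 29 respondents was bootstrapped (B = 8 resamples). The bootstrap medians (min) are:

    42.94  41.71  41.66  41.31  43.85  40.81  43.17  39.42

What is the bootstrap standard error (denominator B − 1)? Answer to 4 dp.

SE* = 1.4275

Bootstrap SE is the standard deviation of the 8 replicate medians.
Mean of replicates: (42.94 + 41.71 + 41.66 + 41.31 + 43.85 + 40.81 + 43.17 + 39.42) / 8 = 334.87000 / 8 = 41.85875
Sum of squared deviations: (+1.08125)² + (−0.14875)² + (−0.19875)² + (−0.54875)² + (+1.99125)² + (−1.04875)² + (+1.31125)² + (−2.43875)² = 14.26369
Variance = 14.26369 / 7 = 2.03767
SE* = √2.03767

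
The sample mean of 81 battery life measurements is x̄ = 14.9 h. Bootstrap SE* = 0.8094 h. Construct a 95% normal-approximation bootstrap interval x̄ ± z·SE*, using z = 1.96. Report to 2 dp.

(13.31, 16.49)

Margin = 1.96 × 0.8094 = 1.586
Interval: 14.9 ± 1.586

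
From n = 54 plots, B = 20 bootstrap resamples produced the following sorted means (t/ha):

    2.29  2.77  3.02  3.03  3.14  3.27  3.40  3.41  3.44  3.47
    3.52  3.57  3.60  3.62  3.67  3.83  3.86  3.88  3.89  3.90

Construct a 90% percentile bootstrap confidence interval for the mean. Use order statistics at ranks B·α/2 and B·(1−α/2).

α = 0.10; lower rank = 20 × 0.050 = 1; upper rank = 20 × 0.950 = 19.
The 1st smallest replicate is 2.29; the 19th is 3.89.

(2.29, 3.89)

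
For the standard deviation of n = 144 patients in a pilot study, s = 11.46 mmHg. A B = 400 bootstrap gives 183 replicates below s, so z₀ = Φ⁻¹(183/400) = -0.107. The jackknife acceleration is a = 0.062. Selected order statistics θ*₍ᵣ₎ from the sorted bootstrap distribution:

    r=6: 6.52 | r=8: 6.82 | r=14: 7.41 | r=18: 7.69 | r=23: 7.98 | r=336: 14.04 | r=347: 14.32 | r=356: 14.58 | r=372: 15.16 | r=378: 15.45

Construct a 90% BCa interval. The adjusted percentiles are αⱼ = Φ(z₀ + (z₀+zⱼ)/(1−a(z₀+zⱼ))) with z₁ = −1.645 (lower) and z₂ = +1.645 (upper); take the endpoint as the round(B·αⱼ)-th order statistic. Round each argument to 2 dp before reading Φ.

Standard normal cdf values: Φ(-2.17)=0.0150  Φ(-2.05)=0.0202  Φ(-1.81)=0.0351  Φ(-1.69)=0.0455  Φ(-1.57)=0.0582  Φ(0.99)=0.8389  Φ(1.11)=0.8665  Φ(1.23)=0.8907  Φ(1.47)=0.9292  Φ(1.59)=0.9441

Lower: z₀ + z₁ = -0.107 + (-1.645) = -1.752; 1 − a(z₀+z₁) = 1 − (0.062)(-1.752) = 1.1086; argument = -0.107 + (-1.752)/1.1086 = -1.6873 → -1.69.
α₁ = Φ(-1.69) = 0.0455; rank = round(400 × 0.0455) = 18; θ*₍18₎ = 7.69.
Upper: z₀ + z₂ = 1.538; 1 − a(z₀+z₂) = 0.9046; argument = 1.5931 → 1.59; α₂ = 0.9441; rank = 378; θ*₍378₎ = 15.45.

(7.69, 15.45)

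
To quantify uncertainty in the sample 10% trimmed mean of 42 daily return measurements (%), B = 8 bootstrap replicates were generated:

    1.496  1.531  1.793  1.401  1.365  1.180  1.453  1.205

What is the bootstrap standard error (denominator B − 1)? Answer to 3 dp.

SE* = 0.195

Bootstrap SE is the standard deviation of the 8 replicate 10% trimmed means.
Mean of replicates: (1.496 + 1.531 + 1.793 + 1.401 + 1.365 + 1.180 + 1.453 + 1.205) / 8 = 11.4240 / 8 = 1.4280
Sum of squared deviations: (+0.0680)² + (+0.1030)² + (+0.3650)² + (−0.0270)² + (−0.0630)² + (−0.2480)² + (+0.0250)² + (−0.2230)² = 0.2650
Variance = 0.2650 / 7 = 0.0379
SE* = √0.0379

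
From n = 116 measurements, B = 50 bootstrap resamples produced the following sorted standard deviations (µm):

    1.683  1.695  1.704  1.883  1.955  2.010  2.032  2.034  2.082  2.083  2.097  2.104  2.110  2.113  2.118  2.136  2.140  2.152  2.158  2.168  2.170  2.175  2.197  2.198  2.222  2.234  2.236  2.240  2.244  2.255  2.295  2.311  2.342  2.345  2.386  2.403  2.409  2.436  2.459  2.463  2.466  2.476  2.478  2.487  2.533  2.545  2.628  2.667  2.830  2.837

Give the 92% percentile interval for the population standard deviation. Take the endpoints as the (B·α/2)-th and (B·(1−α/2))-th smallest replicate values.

α = 0.08; lower rank = 50 × 0.040 = 2; upper rank = 50 × 0.960 = 48.
The 2nd smallest replicate is 1.695; the 48th is 2.667.

(1.695, 2.667)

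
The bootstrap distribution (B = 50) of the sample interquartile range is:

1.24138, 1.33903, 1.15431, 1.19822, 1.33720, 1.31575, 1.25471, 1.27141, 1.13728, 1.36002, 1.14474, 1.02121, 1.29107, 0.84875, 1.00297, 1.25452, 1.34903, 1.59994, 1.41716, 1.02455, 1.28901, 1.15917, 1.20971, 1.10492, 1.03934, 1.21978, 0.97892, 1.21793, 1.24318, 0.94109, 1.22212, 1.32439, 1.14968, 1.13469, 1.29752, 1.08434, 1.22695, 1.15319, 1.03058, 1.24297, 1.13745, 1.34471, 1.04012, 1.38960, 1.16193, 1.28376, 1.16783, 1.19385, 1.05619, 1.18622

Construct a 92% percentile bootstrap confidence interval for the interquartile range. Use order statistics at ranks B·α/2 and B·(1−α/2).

Sorted replicates: 0.84875, 0.94109, 0.97892, 1.00297, 1.02121, 1.02455, 1.03058, 1.03934, 1.04012, 1.05619, 1.08434, 1.10492, 1.13469, 1.13728, 1.13745, 1.14474, 1.14968, 1.15319, 1.15431, 1.15917, 1.16193, 1.16783, 1.18622, 1.19385, 1.19822, 1.20971, 1.21793, 1.21978, 1.22212, 1.22695, 1.24138, 1.24297, 1.24318, 1.25452, 1.25471, 1.27141, 1.28376, 1.28901, 1.29107, 1.29752, 1.31575, 1.32439, 1.33720, 1.33903, 1.34471, 1.34903, 1.36002, 1.38960, 1.41716, 1.59994
α = 0.08; lower rank = 50 × 0.040 = 2; upper rank = 50 × 0.960 = 48.
The 2nd smallest replicate is 0.94109; the 48th is 1.38960.

(0.94109, 1.38960)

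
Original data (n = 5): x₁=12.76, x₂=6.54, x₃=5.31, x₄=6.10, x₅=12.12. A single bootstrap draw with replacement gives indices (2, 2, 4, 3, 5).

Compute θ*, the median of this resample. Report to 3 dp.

Resample values: 6.54, 6.54, 6.10, 5.31, 12.12.
Sorted: 5.31, 6.10, 6.54, 6.54, 12.12
Median = middle value = 6.540

θ* = 6.540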